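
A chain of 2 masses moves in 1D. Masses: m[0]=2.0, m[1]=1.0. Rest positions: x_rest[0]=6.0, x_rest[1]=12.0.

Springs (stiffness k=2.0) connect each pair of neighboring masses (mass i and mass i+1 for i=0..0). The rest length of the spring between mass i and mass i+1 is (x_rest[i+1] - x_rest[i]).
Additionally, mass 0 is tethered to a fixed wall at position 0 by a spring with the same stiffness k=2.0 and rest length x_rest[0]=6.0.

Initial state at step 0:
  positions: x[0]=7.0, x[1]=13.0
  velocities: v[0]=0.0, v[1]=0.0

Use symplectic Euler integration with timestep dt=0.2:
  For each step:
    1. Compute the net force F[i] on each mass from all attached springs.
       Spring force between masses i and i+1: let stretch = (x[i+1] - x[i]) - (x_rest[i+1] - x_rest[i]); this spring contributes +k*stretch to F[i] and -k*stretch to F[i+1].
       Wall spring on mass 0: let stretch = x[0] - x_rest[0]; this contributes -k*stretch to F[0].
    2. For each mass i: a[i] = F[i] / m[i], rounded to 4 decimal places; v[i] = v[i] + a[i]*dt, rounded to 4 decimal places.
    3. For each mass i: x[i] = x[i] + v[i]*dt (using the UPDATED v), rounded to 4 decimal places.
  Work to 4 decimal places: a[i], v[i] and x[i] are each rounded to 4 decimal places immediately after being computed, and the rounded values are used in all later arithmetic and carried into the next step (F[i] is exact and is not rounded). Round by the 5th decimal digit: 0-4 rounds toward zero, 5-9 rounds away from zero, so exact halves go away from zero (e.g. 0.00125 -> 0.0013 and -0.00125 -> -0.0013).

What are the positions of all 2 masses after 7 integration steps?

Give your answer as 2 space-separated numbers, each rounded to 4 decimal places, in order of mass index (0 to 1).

Step 0: x=[7.0000 13.0000] v=[0.0000 0.0000]
Step 1: x=[6.9600 13.0000] v=[-0.2000 0.0000]
Step 2: x=[6.8832 12.9968] v=[-0.3840 -0.0160]
Step 3: x=[6.7756 12.9845] v=[-0.5379 -0.0614]
Step 4: x=[6.6454 12.9555] v=[-0.6512 -0.1450]
Step 5: x=[6.5017 12.9017] v=[-0.7183 -0.2690]
Step 6: x=[6.3540 12.8159] v=[-0.7386 -0.4290]
Step 7: x=[6.2106 12.6931] v=[-0.7170 -0.6138]

Answer: 6.2106 12.6931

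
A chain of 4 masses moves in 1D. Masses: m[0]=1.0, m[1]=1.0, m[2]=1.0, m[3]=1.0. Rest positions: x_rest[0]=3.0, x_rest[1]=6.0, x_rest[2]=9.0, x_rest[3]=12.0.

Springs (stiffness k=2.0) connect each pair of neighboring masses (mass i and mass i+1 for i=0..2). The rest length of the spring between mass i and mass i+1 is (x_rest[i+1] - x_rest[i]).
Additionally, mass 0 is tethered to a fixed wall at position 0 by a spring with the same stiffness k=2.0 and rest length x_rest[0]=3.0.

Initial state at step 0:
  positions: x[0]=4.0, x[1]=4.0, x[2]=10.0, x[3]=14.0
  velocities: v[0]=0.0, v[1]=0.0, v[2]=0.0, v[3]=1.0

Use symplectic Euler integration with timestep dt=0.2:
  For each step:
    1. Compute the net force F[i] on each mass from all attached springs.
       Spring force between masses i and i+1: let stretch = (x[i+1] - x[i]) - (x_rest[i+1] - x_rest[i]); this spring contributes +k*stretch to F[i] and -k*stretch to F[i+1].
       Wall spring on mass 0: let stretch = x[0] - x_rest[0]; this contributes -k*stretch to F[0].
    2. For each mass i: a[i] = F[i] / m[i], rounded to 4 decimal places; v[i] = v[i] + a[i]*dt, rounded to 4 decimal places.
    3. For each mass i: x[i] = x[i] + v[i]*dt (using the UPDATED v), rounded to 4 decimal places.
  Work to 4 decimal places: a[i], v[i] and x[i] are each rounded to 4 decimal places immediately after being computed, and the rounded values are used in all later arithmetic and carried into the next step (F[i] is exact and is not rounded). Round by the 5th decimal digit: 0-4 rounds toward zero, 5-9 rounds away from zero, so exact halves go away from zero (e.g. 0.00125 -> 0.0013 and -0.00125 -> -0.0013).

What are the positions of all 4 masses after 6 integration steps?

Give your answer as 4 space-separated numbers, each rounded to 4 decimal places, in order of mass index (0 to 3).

Answer: 1.8374 8.2622 9.7014 12.9882

Derivation:
Step 0: x=[4.0000 4.0000 10.0000 14.0000] v=[0.0000 0.0000 0.0000 1.0000]
Step 1: x=[3.6800 4.4800 9.8400 14.1200] v=[-1.6000 2.4000 -0.8000 0.6000]
Step 2: x=[3.1296 5.3248 9.5936 14.1376] v=[-2.7520 4.2240 -1.2320 0.0880]
Step 3: x=[2.5044 6.3355 9.3692 14.0317] v=[-3.1258 5.0534 -1.1219 -0.5296]
Step 4: x=[1.9854 7.2824 9.2751 13.7928] v=[-2.5951 4.7344 -0.4704 -1.1946]
Step 5: x=[1.7313 7.9649 9.3830 13.4325] v=[-1.2705 3.4127 0.5396 -1.8017]
Step 6: x=[1.8374 8.2622 9.7014 12.9882] v=[0.5304 1.4865 1.5922 -2.2215]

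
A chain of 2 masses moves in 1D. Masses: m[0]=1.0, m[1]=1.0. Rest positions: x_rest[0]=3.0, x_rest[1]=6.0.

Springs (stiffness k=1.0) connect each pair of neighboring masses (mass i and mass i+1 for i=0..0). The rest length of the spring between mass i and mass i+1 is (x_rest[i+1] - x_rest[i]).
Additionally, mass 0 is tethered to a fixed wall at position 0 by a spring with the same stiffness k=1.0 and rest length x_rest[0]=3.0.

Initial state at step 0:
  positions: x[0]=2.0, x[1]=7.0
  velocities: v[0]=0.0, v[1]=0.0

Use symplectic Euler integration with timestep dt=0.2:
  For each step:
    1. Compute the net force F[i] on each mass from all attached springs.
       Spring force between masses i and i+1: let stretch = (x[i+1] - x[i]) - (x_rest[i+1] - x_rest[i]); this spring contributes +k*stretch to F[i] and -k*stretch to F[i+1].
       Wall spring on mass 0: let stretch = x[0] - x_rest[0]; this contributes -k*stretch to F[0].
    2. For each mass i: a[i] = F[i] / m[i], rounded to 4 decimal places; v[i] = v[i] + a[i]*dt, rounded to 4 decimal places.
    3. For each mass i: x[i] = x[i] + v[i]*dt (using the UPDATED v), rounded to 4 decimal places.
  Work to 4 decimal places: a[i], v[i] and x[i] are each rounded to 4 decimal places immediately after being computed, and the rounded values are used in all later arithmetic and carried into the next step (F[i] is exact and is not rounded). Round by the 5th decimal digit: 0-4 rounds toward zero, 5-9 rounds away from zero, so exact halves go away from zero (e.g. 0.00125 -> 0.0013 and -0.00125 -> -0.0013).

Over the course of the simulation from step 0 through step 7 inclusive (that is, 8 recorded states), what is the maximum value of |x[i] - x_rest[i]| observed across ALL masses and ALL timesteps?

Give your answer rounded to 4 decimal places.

Answer: 1.0072

Derivation:
Step 0: x=[2.0000 7.0000] v=[0.0000 0.0000]
Step 1: x=[2.1200 6.9200] v=[0.6000 -0.4000]
Step 2: x=[2.3472 6.7680] v=[1.1360 -0.7600]
Step 3: x=[2.6573 6.5592] v=[1.5507 -1.0442]
Step 4: x=[3.0172 6.3143] v=[1.7996 -1.2246]
Step 5: x=[3.3883 6.0575] v=[1.8556 -1.2840]
Step 6: x=[3.7307 5.8139] v=[1.7118 -1.2178]
Step 7: x=[4.0072 5.6070] v=[1.3823 -1.0344]
Max displacement = 1.0072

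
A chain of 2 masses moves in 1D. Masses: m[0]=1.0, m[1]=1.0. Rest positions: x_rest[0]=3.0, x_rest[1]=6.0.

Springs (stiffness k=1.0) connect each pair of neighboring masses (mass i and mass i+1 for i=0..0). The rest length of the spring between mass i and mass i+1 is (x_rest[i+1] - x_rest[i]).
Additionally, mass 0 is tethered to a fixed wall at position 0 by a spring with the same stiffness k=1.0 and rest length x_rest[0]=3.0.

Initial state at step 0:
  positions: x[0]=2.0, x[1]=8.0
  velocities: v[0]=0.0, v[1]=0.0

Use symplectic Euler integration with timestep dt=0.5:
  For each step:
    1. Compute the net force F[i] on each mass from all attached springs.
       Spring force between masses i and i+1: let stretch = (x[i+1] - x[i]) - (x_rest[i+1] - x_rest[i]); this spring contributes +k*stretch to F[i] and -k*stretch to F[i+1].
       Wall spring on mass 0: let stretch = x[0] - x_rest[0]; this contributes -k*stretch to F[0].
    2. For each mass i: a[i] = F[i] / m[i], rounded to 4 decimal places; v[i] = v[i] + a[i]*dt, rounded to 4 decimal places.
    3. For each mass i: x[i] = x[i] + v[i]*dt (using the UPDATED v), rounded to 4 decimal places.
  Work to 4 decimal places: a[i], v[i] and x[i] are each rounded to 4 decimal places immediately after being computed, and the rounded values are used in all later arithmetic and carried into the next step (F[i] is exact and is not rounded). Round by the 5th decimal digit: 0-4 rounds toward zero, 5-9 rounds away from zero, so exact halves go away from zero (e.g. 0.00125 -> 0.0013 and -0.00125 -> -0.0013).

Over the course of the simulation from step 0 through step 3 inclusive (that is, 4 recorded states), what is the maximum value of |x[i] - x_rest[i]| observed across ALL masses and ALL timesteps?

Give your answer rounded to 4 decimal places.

Step 0: x=[2.0000 8.0000] v=[0.0000 0.0000]
Step 1: x=[3.0000 7.2500] v=[2.0000 -1.5000]
Step 2: x=[4.3125 6.1875] v=[2.6250 -2.1250]
Step 3: x=[5.0157 5.4063] v=[1.4063 -1.5625]
Max displacement = 2.0157

Answer: 2.0157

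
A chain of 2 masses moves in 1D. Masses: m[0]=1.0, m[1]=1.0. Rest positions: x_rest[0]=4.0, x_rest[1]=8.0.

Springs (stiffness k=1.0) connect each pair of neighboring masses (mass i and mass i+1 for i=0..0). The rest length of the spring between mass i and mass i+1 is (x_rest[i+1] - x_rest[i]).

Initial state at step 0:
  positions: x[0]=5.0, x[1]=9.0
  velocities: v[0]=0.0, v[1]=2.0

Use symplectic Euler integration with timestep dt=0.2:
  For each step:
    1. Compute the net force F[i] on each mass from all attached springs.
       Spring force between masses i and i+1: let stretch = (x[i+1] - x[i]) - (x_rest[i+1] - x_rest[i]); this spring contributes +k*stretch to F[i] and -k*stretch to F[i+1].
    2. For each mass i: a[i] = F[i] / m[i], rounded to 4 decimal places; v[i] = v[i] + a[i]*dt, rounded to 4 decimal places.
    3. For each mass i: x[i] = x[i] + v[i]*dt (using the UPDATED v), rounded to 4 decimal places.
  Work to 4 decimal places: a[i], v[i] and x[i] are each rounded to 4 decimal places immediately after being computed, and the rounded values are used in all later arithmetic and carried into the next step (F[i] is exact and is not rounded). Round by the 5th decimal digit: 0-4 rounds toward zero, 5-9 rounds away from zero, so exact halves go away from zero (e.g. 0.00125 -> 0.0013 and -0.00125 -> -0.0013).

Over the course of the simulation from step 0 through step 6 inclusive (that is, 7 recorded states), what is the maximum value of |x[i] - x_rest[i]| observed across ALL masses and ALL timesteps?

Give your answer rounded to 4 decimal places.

Step 0: x=[5.0000 9.0000] v=[0.0000 2.0000]
Step 1: x=[5.0000 9.4000] v=[0.0000 2.0000]
Step 2: x=[5.0160 9.7840] v=[0.0800 1.9200]
Step 3: x=[5.0627 10.1373] v=[0.2336 1.7664]
Step 4: x=[5.1524 10.4476] v=[0.4485 1.5515]
Step 5: x=[5.2939 10.7061] v=[0.7075 1.2925]
Step 6: x=[5.4919 10.9081] v=[0.9899 1.0101]
Max displacement = 2.9081

Answer: 2.9081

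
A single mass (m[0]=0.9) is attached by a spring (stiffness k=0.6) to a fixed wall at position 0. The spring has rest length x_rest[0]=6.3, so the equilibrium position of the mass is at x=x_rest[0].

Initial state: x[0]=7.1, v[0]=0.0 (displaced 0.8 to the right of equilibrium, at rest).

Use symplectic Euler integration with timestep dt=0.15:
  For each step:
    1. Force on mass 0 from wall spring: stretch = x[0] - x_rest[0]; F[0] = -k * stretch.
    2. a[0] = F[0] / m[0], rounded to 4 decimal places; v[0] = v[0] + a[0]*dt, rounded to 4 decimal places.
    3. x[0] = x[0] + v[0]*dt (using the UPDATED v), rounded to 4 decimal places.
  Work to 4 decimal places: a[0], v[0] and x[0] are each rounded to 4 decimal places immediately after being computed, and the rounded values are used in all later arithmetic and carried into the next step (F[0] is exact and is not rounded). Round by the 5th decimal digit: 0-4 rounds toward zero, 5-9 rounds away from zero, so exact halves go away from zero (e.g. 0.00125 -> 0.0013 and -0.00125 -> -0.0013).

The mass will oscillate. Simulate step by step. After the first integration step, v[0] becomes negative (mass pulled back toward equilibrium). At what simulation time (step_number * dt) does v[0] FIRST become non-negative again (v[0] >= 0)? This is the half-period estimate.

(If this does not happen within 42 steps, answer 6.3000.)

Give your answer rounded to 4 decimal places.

Step 0: x=[7.1000] v=[0.0000]
Step 1: x=[7.0880] v=[-0.0800]
Step 2: x=[7.0642] v=[-0.1588]
Step 3: x=[7.0289] v=[-0.2352]
Step 4: x=[6.9827] v=[-0.3081]
Step 5: x=[6.9262] v=[-0.3764]
Step 6: x=[6.8604] v=[-0.4390]
Step 7: x=[6.7862] v=[-0.4950]
Step 8: x=[6.7047] v=[-0.5436]
Step 9: x=[6.6171] v=[-0.5841]
Step 10: x=[6.5247] v=[-0.6158]
Step 11: x=[6.4290] v=[-0.6383]
Step 12: x=[6.3313] v=[-0.6512]
Step 13: x=[6.2332] v=[-0.6543]
Step 14: x=[6.1361] v=[-0.6476]
Step 15: x=[6.0414] v=[-0.6312]
Step 16: x=[5.9506] v=[-0.6053]
Step 17: x=[5.8650] v=[-0.5704]
Step 18: x=[5.7860] v=[-0.5269]
Step 19: x=[5.7147] v=[-0.4755]
Step 20: x=[5.6522] v=[-0.4170]
Step 21: x=[5.5994] v=[-0.3522]
Step 22: x=[5.5571] v=[-0.2821]
Step 23: x=[5.5259] v=[-0.2078]
Step 24: x=[5.5063] v=[-0.1304]
Step 25: x=[5.4987] v=[-0.0510]
Step 26: x=[5.5031] v=[0.0291]
First v>=0 after going negative at step 26, time=3.9000

Answer: 3.9000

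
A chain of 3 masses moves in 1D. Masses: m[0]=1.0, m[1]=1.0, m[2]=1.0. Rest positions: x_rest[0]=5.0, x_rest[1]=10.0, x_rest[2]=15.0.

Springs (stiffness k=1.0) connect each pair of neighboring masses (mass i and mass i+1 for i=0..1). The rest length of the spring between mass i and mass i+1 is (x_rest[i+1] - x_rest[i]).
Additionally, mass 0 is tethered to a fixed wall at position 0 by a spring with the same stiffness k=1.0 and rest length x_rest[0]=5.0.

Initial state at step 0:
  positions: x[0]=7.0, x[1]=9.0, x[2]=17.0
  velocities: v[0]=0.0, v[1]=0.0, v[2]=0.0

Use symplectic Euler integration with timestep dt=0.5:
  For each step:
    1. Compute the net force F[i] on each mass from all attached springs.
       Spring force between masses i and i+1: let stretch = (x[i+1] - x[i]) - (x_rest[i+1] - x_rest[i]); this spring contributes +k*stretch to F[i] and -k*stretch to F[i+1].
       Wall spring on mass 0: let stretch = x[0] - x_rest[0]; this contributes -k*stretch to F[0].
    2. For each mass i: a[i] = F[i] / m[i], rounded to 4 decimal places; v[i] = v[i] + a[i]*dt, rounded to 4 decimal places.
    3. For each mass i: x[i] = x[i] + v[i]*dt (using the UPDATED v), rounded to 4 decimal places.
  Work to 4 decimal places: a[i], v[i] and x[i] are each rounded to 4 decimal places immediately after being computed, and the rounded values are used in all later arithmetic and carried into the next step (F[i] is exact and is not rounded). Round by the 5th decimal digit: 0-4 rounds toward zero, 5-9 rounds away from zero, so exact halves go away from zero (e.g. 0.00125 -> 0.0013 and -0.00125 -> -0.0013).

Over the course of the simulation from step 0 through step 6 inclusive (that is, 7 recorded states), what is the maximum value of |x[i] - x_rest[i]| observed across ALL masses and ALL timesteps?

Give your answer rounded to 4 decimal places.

Step 0: x=[7.0000 9.0000 17.0000] v=[0.0000 0.0000 0.0000]
Step 1: x=[5.7500 10.5000 16.2500] v=[-2.5000 3.0000 -1.5000]
Step 2: x=[4.2500 12.2500 15.3125] v=[-3.0000 3.5000 -1.8750]
Step 3: x=[3.6875 12.7657 14.8594] v=[-1.1250 1.0313 -0.9063]
Step 4: x=[4.4727 11.5352 15.1329] v=[1.5704 -2.4610 0.5469]
Step 5: x=[5.9054 9.4385 15.7570] v=[2.8653 -4.1934 1.2481]
Step 6: x=[6.7450 8.0382 16.0515] v=[1.6792 -2.8007 0.5889]
Max displacement = 2.7657

Answer: 2.7657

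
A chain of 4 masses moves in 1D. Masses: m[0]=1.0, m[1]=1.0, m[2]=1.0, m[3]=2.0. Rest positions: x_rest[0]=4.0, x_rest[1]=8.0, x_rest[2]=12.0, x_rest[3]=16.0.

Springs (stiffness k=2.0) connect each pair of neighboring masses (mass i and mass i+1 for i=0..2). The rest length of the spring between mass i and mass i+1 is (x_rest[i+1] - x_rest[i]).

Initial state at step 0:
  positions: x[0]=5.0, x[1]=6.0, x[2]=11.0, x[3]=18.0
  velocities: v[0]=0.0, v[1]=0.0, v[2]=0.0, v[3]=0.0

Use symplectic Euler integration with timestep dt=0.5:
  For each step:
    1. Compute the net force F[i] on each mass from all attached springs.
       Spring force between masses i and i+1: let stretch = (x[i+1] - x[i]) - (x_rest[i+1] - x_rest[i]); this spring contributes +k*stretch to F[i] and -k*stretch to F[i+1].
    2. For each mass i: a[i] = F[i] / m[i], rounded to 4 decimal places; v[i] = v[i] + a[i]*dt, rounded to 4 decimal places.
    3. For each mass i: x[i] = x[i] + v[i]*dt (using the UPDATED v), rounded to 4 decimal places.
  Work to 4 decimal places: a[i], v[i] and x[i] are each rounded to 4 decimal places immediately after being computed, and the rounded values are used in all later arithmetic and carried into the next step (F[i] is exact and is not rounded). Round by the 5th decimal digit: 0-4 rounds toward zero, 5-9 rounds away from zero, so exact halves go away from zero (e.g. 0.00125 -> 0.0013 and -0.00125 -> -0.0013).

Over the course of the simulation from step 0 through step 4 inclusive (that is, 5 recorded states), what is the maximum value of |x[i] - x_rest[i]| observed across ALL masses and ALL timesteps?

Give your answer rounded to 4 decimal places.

Step 0: x=[5.0000 6.0000 11.0000 18.0000] v=[0.0000 0.0000 0.0000 0.0000]
Step 1: x=[3.5000 8.0000 12.0000 17.2500] v=[-3.0000 4.0000 2.0000 -1.5000]
Step 2: x=[2.2500 9.7500 13.6250 16.1875] v=[-2.5000 3.5000 3.2500 -2.1250]
Step 3: x=[2.7500 9.6875 14.5938 15.4844] v=[1.0000 -0.1250 1.9375 -1.4063]
Step 4: x=[4.7188 8.6094 13.5547 15.5586] v=[3.9375 -2.1562 -2.0782 0.1484]
Max displacement = 2.5938

Answer: 2.5938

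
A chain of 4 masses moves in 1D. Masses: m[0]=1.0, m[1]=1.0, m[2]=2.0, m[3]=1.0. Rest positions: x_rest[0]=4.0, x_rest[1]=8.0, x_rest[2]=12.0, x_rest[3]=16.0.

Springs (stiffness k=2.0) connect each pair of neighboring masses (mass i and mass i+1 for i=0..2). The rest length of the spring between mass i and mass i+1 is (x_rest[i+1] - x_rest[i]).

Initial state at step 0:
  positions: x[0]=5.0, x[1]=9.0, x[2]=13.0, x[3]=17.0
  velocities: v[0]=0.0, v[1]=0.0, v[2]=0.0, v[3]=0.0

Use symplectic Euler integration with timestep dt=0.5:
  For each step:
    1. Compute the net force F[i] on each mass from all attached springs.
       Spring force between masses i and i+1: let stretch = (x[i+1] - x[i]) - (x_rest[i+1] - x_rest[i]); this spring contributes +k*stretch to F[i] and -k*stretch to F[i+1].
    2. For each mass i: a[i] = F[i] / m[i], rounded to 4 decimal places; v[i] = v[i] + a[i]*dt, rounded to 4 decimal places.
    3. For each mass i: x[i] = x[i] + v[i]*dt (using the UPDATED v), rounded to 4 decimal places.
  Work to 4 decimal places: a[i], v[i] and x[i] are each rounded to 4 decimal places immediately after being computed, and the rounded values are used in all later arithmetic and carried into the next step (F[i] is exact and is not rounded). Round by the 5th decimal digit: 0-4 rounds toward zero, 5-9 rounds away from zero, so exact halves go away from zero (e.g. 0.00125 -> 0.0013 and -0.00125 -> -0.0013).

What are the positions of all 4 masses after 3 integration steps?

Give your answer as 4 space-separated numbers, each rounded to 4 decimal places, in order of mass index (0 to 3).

Step 0: x=[5.0000 9.0000 13.0000 17.0000] v=[0.0000 0.0000 0.0000 0.0000]
Step 1: x=[5.0000 9.0000 13.0000 17.0000] v=[0.0000 0.0000 0.0000 0.0000]
Step 2: x=[5.0000 9.0000 13.0000 17.0000] v=[0.0000 0.0000 0.0000 0.0000]
Step 3: x=[5.0000 9.0000 13.0000 17.0000] v=[0.0000 0.0000 0.0000 0.0000]

Answer: 5.0000 9.0000 13.0000 17.0000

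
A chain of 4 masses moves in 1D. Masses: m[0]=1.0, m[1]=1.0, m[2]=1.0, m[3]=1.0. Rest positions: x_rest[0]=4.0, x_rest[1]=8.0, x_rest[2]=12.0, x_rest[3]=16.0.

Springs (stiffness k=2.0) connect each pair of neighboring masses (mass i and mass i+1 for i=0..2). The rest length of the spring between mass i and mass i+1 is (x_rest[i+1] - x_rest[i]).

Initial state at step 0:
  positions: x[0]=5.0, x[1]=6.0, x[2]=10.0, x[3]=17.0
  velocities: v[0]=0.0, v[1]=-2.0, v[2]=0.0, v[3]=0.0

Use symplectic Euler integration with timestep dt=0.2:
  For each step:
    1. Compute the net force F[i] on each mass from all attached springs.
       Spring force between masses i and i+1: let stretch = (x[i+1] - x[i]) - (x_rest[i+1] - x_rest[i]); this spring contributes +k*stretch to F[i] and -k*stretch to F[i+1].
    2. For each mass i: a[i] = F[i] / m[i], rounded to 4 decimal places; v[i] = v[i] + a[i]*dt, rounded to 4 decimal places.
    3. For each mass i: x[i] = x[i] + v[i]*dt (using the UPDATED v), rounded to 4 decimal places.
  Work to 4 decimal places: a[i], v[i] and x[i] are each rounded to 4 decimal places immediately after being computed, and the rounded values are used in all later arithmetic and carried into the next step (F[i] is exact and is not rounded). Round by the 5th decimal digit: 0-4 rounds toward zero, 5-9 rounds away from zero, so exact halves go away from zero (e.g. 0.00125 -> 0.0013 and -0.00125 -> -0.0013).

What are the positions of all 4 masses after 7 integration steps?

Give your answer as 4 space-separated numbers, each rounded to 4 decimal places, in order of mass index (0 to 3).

Answer: 0.9586 8.2826 12.1950 13.7637

Derivation:
Step 0: x=[5.0000 6.0000 10.0000 17.0000] v=[0.0000 -2.0000 0.0000 0.0000]
Step 1: x=[4.7600 5.8400 10.2400 16.7600] v=[-1.2000 -0.8000 1.2000 -1.2000]
Step 2: x=[4.2864 5.9456 10.6496 16.3184] v=[-2.3680 0.5280 2.0480 -2.2080]
Step 3: x=[3.6255 6.2948 11.1364 15.7433] v=[-3.3043 1.7459 2.4339 -2.8755]
Step 4: x=[2.8582 6.8178 11.6044 15.1196] v=[-3.8366 2.6148 2.3400 -3.1183]
Step 5: x=[2.0876 7.4069 11.9707 14.5347] v=[-3.8528 2.9456 1.8314 -2.9244]
Step 6: x=[1.4226 7.9356 12.1770 14.0647] v=[-3.3251 2.6434 1.0315 -2.3500]
Step 7: x=[0.9586 8.2826 12.1950 13.7637] v=[-2.3199 1.7348 0.0900 -1.5051]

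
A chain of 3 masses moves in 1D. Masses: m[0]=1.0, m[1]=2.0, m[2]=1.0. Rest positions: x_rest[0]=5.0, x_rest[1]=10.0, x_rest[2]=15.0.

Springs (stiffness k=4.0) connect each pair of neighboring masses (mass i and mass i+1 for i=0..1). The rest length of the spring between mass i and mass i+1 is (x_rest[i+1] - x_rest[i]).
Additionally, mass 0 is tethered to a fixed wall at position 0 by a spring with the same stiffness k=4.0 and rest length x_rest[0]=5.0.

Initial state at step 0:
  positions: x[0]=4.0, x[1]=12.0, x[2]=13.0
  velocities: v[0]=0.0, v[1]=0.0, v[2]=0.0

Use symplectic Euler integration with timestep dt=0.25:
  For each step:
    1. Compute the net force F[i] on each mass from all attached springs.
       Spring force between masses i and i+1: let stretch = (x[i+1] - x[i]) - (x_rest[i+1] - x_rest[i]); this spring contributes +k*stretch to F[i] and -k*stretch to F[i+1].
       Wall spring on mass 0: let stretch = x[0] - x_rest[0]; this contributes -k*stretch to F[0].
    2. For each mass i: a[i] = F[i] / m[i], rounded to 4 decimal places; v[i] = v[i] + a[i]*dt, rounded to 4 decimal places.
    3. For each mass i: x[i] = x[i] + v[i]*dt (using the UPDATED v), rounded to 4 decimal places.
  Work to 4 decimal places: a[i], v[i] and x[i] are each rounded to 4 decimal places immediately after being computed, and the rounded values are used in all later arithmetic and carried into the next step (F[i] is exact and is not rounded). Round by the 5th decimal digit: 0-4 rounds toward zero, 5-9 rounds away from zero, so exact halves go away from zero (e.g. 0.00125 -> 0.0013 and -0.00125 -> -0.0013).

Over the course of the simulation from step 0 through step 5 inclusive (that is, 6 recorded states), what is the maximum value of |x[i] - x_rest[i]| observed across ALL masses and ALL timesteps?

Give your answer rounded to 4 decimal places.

Step 0: x=[4.0000 12.0000 13.0000] v=[0.0000 0.0000 0.0000]
Step 1: x=[5.0000 11.1250 14.0000] v=[4.0000 -3.5000 4.0000]
Step 2: x=[6.2813 9.8438 15.5313] v=[5.1250 -5.1250 6.1250]
Step 3: x=[6.8829 8.8282 16.8907] v=[2.4062 -4.0625 5.4375]
Step 4: x=[6.2501 8.5772 17.4845] v=[-2.5314 -1.0039 2.3750]
Step 5: x=[4.6365 9.1488 17.1014] v=[-6.4544 2.2862 -1.5323]
Max displacement = 2.4845

Answer: 2.4845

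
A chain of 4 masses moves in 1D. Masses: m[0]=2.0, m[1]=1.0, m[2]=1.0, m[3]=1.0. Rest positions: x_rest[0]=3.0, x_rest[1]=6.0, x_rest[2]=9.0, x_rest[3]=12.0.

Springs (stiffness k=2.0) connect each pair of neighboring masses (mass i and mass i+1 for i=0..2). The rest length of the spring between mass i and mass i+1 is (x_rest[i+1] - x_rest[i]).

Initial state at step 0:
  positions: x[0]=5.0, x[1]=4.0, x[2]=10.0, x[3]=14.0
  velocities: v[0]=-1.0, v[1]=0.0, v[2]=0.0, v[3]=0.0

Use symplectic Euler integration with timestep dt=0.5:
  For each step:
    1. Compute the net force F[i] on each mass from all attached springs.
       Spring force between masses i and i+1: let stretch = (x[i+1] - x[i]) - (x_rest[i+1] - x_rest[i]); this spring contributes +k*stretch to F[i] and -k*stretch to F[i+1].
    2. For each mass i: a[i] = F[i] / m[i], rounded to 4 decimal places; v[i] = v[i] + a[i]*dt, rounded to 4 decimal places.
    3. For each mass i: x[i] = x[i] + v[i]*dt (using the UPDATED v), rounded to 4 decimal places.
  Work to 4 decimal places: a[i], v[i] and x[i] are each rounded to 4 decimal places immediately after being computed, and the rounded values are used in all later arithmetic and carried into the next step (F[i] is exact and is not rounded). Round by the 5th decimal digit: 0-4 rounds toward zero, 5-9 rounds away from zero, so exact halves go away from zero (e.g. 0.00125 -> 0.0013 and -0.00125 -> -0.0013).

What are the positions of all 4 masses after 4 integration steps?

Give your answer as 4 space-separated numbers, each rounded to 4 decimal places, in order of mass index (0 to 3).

Answer: 2.7500 5.1875 11.6250 11.6875

Derivation:
Step 0: x=[5.0000 4.0000 10.0000 14.0000] v=[-1.0000 0.0000 0.0000 0.0000]
Step 1: x=[3.5000 7.5000 9.0000 13.5000] v=[-3.0000 7.0000 -2.0000 -1.0000]
Step 2: x=[2.2500 9.7500 9.5000 12.2500] v=[-2.5000 4.5000 1.0000 -2.5000]
Step 3: x=[2.1250 8.1250 11.5000 11.1250] v=[-0.2500 -3.2500 4.0000 -2.2500]
Step 4: x=[2.7500 5.1875 11.6250 11.6875] v=[1.2500 -5.8750 0.2500 1.1250]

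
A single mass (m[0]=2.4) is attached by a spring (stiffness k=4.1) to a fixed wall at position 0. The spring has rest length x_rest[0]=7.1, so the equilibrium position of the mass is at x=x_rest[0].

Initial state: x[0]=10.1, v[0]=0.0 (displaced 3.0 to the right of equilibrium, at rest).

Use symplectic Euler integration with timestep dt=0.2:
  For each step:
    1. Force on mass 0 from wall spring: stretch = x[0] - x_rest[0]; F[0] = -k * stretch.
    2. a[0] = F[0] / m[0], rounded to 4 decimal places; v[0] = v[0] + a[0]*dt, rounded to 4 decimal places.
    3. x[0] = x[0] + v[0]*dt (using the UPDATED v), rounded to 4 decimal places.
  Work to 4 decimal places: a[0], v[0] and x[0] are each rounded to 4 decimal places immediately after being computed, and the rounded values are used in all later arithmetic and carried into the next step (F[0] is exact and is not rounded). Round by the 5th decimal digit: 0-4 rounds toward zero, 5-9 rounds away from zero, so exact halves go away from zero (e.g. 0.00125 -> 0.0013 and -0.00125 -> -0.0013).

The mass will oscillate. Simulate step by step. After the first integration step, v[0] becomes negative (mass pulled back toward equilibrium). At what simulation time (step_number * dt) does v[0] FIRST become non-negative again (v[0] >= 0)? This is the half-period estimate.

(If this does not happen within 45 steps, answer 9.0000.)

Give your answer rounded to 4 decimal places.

Answer: 2.4000

Derivation:
Step 0: x=[10.1000] v=[0.0000]
Step 1: x=[9.8950] v=[-1.0250]
Step 2: x=[9.4990] v=[-1.9800]
Step 3: x=[8.9391] v=[-2.7997]
Step 4: x=[8.2535] v=[-3.4281]
Step 5: x=[7.4891] v=[-3.8222]
Step 6: x=[6.6981] v=[-3.9551]
Step 7: x=[5.9345] v=[-3.8178]
Step 8: x=[5.2506] v=[-3.4196]
Step 9: x=[4.6931] v=[-2.7877]
Step 10: x=[4.3000] v=[-1.9653]
Step 11: x=[4.0983] v=[-1.0086]
Step 12: x=[4.1017] v=[0.0170]
First v>=0 after going negative at step 12, time=2.4000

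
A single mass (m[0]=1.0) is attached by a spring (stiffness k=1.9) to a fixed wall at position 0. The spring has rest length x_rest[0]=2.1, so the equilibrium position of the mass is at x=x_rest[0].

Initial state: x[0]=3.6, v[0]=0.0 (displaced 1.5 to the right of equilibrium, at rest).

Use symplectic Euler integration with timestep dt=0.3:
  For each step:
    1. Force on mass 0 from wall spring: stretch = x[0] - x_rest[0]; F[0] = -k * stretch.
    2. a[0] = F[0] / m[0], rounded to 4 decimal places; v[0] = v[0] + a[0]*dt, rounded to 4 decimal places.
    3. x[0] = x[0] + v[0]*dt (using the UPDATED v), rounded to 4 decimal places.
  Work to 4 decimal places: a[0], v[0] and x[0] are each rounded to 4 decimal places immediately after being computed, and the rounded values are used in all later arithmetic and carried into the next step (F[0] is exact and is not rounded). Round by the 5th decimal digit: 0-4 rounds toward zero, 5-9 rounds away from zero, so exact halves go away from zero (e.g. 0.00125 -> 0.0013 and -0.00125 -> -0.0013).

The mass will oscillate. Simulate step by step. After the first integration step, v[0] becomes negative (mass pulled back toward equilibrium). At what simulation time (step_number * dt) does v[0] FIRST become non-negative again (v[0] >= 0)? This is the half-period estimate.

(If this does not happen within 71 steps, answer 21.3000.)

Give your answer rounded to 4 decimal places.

Answer: 2.4000

Derivation:
Step 0: x=[3.6000] v=[0.0000]
Step 1: x=[3.3435] v=[-0.8550]
Step 2: x=[2.8744] v=[-1.5638]
Step 3: x=[2.2728] v=[-2.0052]
Step 4: x=[1.6417] v=[-2.1037]
Step 5: x=[1.0890] v=[-1.8425]
Step 6: x=[0.7091] v=[-1.2662]
Step 7: x=[0.5671] v=[-0.4734]
Step 8: x=[0.6872] v=[0.4004]
First v>=0 after going negative at step 8, time=2.4000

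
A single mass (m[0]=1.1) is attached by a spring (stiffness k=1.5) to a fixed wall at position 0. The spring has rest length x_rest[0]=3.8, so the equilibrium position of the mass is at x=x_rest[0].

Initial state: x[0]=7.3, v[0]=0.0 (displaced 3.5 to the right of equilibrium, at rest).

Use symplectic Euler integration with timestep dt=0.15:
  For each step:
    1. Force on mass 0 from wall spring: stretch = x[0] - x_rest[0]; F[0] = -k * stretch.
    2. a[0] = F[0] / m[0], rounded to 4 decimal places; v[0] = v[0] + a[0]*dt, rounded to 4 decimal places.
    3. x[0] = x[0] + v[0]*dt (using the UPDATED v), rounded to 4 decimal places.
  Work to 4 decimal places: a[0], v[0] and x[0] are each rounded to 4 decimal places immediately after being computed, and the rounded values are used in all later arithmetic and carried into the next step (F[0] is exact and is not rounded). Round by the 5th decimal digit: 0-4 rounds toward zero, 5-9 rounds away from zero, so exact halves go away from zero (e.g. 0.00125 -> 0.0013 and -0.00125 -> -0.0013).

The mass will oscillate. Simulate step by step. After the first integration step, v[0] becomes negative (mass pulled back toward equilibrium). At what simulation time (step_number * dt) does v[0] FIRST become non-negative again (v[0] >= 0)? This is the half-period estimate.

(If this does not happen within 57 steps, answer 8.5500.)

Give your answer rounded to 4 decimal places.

Answer: 2.7000

Derivation:
Step 0: x=[7.3000] v=[0.0000]
Step 1: x=[7.1926] v=[-0.7159]
Step 2: x=[6.9811] v=[-1.4098]
Step 3: x=[6.6720] v=[-2.0605]
Step 4: x=[6.2748] v=[-2.6480]
Step 5: x=[5.8017] v=[-3.1542]
Step 6: x=[5.2672] v=[-3.5636]
Step 7: x=[4.6876] v=[-3.8637]
Step 8: x=[4.0808] v=[-4.0453]
Step 9: x=[3.4654] v=[-4.1027]
Step 10: x=[2.8603] v=[-4.0343]
Step 11: x=[2.2840] v=[-3.8421]
Step 12: x=[1.7542] v=[-3.5320]
Step 13: x=[1.2872] v=[-3.1135]
Step 14: x=[0.8973] v=[-2.5995]
Step 15: x=[0.5964] v=[-2.0058]
Step 16: x=[0.3938] v=[-1.3505]
Step 17: x=[0.2957] v=[-0.6538]
Step 18: x=[0.3052] v=[0.0630]
First v>=0 after going negative at step 18, time=2.7000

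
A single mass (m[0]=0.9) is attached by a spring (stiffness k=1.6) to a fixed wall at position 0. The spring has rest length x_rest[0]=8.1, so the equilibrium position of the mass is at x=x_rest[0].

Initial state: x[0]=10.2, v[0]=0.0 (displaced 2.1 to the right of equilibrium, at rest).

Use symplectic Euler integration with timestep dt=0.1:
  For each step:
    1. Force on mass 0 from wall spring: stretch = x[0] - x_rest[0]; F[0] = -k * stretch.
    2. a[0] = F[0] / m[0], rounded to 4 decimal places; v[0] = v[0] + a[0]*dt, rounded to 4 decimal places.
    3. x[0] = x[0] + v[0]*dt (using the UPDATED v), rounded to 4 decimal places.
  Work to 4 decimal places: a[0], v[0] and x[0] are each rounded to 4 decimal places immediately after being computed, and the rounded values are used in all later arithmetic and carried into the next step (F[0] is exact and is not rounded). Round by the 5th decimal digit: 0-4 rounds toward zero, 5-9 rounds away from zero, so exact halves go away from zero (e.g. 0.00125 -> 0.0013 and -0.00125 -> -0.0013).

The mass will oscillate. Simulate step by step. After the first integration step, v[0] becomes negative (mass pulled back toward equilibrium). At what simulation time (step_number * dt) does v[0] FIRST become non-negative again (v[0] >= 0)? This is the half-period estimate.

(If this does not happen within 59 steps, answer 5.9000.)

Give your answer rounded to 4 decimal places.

Step 0: x=[10.2000] v=[0.0000]
Step 1: x=[10.1627] v=[-0.3733]
Step 2: x=[10.0887] v=[-0.7400]
Step 3: x=[9.9793] v=[-1.0936]
Step 4: x=[9.8365] v=[-1.4277]
Step 5: x=[9.6629] v=[-1.7364]
Step 6: x=[9.4615] v=[-2.0143]
Step 7: x=[9.2359] v=[-2.2563]
Step 8: x=[8.9901] v=[-2.4582]
Step 9: x=[8.7285] v=[-2.6164]
Step 10: x=[8.4557] v=[-2.7281]
Step 11: x=[8.1766] v=[-2.7913]
Step 12: x=[7.8961] v=[-2.8049]
Step 13: x=[7.6192] v=[-2.7687]
Step 14: x=[7.3509] v=[-2.6832]
Step 15: x=[7.0959] v=[-2.5500]
Step 16: x=[6.8588] v=[-2.3715]
Step 17: x=[6.6437] v=[-2.1508]
Step 18: x=[6.4545] v=[-1.8919]
Step 19: x=[6.2946] v=[-1.5994]
Step 20: x=[6.1668] v=[-1.2784]
Step 21: x=[6.0733] v=[-0.9347]
Step 22: x=[6.0159] v=[-0.5744]
Step 23: x=[5.9955] v=[-0.2039]
Step 24: x=[6.0125] v=[0.1702]
First v>=0 after going negative at step 24, time=2.4000

Answer: 2.4000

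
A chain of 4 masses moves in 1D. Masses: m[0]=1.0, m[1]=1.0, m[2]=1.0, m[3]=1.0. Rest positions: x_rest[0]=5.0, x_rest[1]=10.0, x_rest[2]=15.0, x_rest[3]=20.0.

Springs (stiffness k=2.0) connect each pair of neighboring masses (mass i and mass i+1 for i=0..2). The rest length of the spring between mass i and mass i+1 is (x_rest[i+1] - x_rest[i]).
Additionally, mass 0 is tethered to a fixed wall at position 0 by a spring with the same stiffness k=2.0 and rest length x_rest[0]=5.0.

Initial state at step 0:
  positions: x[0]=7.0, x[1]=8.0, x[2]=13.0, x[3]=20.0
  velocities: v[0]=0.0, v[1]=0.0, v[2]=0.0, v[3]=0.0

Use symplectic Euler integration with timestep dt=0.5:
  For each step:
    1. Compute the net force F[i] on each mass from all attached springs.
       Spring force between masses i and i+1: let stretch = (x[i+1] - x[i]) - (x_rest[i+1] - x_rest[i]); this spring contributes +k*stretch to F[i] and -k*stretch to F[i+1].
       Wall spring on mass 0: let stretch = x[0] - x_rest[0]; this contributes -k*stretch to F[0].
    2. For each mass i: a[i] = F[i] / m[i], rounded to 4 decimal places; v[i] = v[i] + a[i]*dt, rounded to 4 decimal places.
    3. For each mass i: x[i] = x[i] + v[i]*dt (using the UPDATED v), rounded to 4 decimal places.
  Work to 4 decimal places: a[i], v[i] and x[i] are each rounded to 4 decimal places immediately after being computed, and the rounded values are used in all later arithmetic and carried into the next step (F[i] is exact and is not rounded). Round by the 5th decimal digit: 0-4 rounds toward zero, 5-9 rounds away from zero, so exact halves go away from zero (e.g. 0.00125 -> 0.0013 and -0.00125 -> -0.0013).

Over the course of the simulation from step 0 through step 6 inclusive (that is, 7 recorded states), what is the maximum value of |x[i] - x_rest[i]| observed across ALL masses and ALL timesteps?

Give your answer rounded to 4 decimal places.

Step 0: x=[7.0000 8.0000 13.0000 20.0000] v=[0.0000 0.0000 0.0000 0.0000]
Step 1: x=[4.0000 10.0000 14.0000 19.0000] v=[-6.0000 4.0000 2.0000 -2.0000]
Step 2: x=[2.0000 11.0000 15.5000 18.0000] v=[-4.0000 2.0000 3.0000 -2.0000]
Step 3: x=[3.5000 9.7500 16.0000 18.2500] v=[3.0000 -2.5000 1.0000 0.5000]
Step 4: x=[6.3750 8.5000 14.5000 19.8750] v=[5.7500 -2.5000 -3.0000 3.2500]
Step 5: x=[7.1250 9.1875 12.6875 21.3125] v=[1.5000 1.3750 -3.6250 2.8750]
Step 6: x=[5.3438 10.5938 13.4375 20.9375] v=[-3.5625 2.8125 1.5000 -0.7500]
Max displacement = 3.0000

Answer: 3.0000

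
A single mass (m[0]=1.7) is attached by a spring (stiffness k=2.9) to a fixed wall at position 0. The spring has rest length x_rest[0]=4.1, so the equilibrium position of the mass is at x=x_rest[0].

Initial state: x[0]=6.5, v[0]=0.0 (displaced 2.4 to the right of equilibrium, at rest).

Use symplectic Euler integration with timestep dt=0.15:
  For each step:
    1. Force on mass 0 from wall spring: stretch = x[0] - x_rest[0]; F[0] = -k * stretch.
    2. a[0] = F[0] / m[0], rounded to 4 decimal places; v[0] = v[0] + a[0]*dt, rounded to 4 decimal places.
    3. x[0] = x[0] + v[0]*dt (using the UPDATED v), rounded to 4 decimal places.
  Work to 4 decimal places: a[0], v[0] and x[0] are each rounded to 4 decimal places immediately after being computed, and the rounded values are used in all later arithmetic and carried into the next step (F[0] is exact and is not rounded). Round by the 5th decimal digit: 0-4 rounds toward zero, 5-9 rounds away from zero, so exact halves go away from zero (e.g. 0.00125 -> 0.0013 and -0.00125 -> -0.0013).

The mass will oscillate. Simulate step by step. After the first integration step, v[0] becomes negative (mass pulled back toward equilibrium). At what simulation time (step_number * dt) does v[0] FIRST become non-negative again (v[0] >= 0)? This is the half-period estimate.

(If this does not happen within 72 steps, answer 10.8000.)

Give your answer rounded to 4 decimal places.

Answer: 2.5500

Derivation:
Step 0: x=[6.5000] v=[0.0000]
Step 1: x=[6.4079] v=[-0.6141]
Step 2: x=[6.2272] v=[-1.2047]
Step 3: x=[5.9649] v=[-1.7490]
Step 4: x=[5.6310] v=[-2.2262]
Step 5: x=[5.2383] v=[-2.6180]
Step 6: x=[4.8019] v=[-2.9093]
Step 7: x=[4.3386] v=[-3.0889]
Step 8: x=[3.8661] v=[-3.1500]
Step 9: x=[3.4026] v=[-3.0902]
Step 10: x=[2.9658] v=[-2.9117]
Step 11: x=[2.5726] v=[-2.6215]
Step 12: x=[2.2380] v=[-2.2307]
Step 13: x=[1.9749] v=[-1.7542]
Step 14: x=[1.7933] v=[-1.2104]
Step 15: x=[1.7003] v=[-0.6202]
Step 16: x=[1.6994] v=[-0.0062]
Step 17: x=[1.7906] v=[0.6081]
First v>=0 after going negative at step 17, time=2.5500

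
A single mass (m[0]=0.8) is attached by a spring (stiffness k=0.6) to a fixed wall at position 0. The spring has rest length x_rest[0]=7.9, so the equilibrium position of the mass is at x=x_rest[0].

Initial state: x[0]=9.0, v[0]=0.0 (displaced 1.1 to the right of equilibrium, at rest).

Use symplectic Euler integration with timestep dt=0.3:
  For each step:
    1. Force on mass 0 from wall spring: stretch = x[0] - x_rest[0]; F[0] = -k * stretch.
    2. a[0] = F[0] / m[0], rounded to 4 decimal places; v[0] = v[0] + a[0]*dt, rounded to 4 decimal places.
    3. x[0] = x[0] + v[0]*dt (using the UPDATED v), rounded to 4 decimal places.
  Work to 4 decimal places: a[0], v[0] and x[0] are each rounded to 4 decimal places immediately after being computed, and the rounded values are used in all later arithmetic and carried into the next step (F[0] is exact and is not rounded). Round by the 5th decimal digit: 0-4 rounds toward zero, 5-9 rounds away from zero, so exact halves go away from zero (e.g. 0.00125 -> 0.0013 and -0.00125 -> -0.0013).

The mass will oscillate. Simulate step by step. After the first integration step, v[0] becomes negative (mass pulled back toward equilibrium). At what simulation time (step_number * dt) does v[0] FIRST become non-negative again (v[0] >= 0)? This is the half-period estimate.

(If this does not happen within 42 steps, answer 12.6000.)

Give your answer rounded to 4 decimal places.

Step 0: x=[9.0000] v=[0.0000]
Step 1: x=[8.9258] v=[-0.2475]
Step 2: x=[8.7823] v=[-0.4783]
Step 3: x=[8.5793] v=[-0.6768]
Step 4: x=[8.3304] v=[-0.8297]
Step 5: x=[8.0525] v=[-0.9265]
Step 6: x=[7.7643] v=[-0.9608]
Step 7: x=[7.4852] v=[-0.9303]
Step 8: x=[7.2341] v=[-0.8370]
Step 9: x=[7.0279] v=[-0.6872]
Step 10: x=[6.8806] v=[-0.4910]
Step 11: x=[6.8021] v=[-0.2616]
Step 12: x=[6.7977] v=[-0.0146]
Step 13: x=[6.8677] v=[0.2334]
First v>=0 after going negative at step 13, time=3.9000

Answer: 3.9000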